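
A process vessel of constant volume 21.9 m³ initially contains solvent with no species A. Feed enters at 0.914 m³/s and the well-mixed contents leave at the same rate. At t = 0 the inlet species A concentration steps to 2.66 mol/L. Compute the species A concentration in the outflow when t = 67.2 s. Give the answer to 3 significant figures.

Species balance on the tank: V dC/dt = Q(C_in − C).
Rewrite as dC/dt + C/τ = C_in/τ, τ = V/Q = 23.961 s.
Integrating: C(t) = C_in + (C₀ − C_in) e^(−t/τ).
C(67.2) = 2.66 + (0 − 2.66)·e^(−67.2/23.961) = 2.66 + (-2.6600)·0.060531 = 2.4990 mol/L.

2.50 mol/L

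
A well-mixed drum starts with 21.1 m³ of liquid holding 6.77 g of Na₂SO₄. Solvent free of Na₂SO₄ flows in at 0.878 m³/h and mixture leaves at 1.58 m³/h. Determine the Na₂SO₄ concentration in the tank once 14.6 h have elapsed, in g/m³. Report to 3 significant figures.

Total volume: dV/dt = Q_in − Q_out = -0.70200 m³/h, so V(t) = 21.1 − 0.70200 t and V(14.6) = 10.851 m³.
Solute balance: dm/dt = 0 − Q_out C = −Q_out m/V(t).
Separate: dm/m = −Q_out dt/V(t) ⇒ ln(m/m₀) = −(Q_out/(Q_in−Q_out)) ln(V/V₀).
m = m₀ (V₀/V)^(Q_out/(Q_in−Q_out)) = 6.77 × (21.1/10.851)^(-2.2507) = 1.5154 g.
C = m/V = 1.5154/10.851 = 0.13966 g/m³.

0.140 g/m³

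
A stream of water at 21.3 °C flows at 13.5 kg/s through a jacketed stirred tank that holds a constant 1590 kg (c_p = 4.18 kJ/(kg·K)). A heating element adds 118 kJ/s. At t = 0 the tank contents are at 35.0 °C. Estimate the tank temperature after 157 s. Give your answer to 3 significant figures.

M c_p dT/dt = ṁ c_p (T_in − T) + Q̇.
Rearrange: dT/dt = (T_ss − T)/τ with τ = M/ṁ = 117.78 s and T_ss = T_in + Q̇/(ṁ c_p) = 23.391 °C.
T approaches T_ss exponentially: T(t) = T_ss + (T₀ − T_ss) e^(−t/τ).
T(157) = 23.391 + (11.609)·e^(−157/117.78) = 23.391 + (11.609)·0.26368 = 26.452 °C.

26.5 °C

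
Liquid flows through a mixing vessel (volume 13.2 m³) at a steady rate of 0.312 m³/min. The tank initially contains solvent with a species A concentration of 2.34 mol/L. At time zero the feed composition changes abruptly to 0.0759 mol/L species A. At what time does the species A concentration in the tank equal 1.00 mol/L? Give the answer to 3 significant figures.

Species balance: V dC/dt = Q(C_in − C) ⇒ τ = V/Q = 42.308 min.
C(t) = C_in + (C₀ − C_in) e^(−t/τ). Set C = 1.00 and solve for t:
e^(−t/τ) = (C − C_in)/(C₀ − C_in) = (1.00 − 0.0759)/(2.34 − 0.0759) = 0.40815
t = −τ ln(…) = 42.308 × 0.89611 = 37.912 min.

37.9 min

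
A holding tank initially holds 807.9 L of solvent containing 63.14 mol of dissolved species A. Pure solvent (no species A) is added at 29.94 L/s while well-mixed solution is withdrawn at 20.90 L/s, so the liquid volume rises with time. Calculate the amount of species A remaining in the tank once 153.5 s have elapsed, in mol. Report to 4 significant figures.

Total volume: dV/dt = Q_in − Q_out = 9.04000 L/s, so V(t) = 807.9 + 9.04000 t and V(153.5) = 2195.54 L.
No species A enters, so dm/dt = −Q_out · (m/V).
dm/m = −Q_out dt/(V₀ + 9.04000 t); integrating gives ln(m/m₀) = −(Q_out/(Q_in−Q_out)) ln(V/V₀).
m = m₀ (V₀/V)^(Q_out/(Q_in−Q_out)) = 63.14 × (807.9/2195.54)^(2.31195) = 6.25885 mol.

6.259 mol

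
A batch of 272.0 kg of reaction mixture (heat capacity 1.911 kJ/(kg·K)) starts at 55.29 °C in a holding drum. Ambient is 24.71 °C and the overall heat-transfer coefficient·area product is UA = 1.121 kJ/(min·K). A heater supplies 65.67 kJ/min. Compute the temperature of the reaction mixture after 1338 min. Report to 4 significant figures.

81.73 °C

M c_p dT/dt = −UA(T − T_amb) + Q̇.
dT/dt = (T_ss − T)/τ with T_ss = T_amb + Q̇/UA = 24.71 + 65.67/1.121 = 83.2916 °C, τ = M c_p/UA = 272.0·1.911/1.121 = 463.686 min.
T approaches T_ss exponentially: T(t) = T_ss + (T₀ − T_ss) e^(−t/τ).
T(1338) = 83.2916 + (-28.0016)·0.0558228 = 81.7285 °C.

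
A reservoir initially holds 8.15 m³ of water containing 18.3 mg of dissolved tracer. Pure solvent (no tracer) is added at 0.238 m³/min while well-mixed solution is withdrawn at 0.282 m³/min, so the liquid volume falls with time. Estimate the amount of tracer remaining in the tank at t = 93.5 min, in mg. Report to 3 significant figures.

0.202 mg

Total volume: dV/dt = Q_in − Q_out = -0.044000 m³/min, so V(t) = 8.15 − 0.044000 t and V(93.5) = 4.0360 m³.
Species balance (pure solvent in): dm/dt = −Q_out · m/V(t).
dm/m = −Q_out dt/(V₀ − 0.044000 t); integrating gives ln(m/m₀) = −(Q_out/(Q_in−Q_out)) ln(V/V₀).
m = m₀ (V₀/V)^(Q_out/(Q_in−Q_out)) = 18.3 × (8.15/4.0360)^(-6.4091) = 0.20247 mg.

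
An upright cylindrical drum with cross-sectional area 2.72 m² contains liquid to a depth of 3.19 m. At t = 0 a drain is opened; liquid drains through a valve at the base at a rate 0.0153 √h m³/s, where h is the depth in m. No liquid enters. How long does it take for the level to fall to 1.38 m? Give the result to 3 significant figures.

217 s

A dh/dt = −Q_out = −0.0153 √h.
∫ h^(−1/2) dh = −(0.0153/A) ∫ dt, giving 2√h = 2√h₀ − (0.0153/A) t.
t = 2A(√h₀ − √h)/0.0153 = 2·2.72·(√3.19 − √1.38)/0.0153
  = 5.4400 × (1.7861 − 1.1747) / 0.0153 = 217.36 s.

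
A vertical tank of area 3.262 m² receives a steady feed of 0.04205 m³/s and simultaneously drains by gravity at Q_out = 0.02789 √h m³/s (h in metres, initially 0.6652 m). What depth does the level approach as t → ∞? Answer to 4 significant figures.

Level balance: A dh/dt = 0.04205 − 0.02789 √h. Setting dh/dt = 0:
Q_in = 0.02789 √h_ss ⇒ √h_ss = 0.04205/0.02789 = 1.50771.
h_ss = 1.50771² = 2.27319 m. (Since h₀ = 0.6652 m < h_ss, the level will rise toward this value.)

2.273 m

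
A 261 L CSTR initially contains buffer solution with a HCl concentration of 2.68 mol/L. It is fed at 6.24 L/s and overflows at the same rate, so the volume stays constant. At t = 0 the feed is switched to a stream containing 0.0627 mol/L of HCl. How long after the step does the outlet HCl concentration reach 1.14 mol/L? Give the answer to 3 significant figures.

37.1 s

Transient balance on the dissolved component: V dC/dt = Q(C_in − C), so τ = V/Q = 41.827 s.
C(t) = C_in + (C₀ − C_in) e^(−t/τ). Set C = 1.14 and solve for t:
e^(−t/τ) = (C − C_in)/(C₀ − C_in) = (1.14 − 0.0627)/(2.68 − 0.0627) = 0.41161
t = −τ ln(…) = 41.827 × 0.88769 = 37.129 s.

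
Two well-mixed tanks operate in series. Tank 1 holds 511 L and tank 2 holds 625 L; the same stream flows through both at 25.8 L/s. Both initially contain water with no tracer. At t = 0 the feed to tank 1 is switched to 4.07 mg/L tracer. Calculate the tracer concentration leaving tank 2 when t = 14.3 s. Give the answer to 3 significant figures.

Species balance on tank i: dCᵢ/dt = (Cᵢ₋₁ − Cᵢ)/τᵢ with τᵢ = Vᵢ/Q.
τ₁ = 511/25.8 = 19.806 s; τ₂ = 625/25.8 = 24.225 s.
Solving the cascade with C₁(0)=C₂(0)=0 gives C₂(t) = C_in[1 − (τ₁ e^(−t/τ₁) − τ₂ e^(−t/τ₂))/(τ₁ − τ₂)].
At t = 14.3: e^(−t/τ₁) = 0.48578, e^(−t/τ₂) = 0.55416.
C₂ = 4.07·[1 − (19.806·0.48578 − 24.225·0.55416)/(-4.4186)] = 4.07·0.13934 = 0.56713 mg/L.

0.567 mg/L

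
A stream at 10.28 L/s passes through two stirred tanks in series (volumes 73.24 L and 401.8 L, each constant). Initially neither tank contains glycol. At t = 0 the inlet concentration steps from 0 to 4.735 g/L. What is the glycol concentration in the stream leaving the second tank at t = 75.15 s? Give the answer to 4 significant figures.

Each tank obeys Vᵢ dCᵢ/dt = Q(Cᵢ₋₁ − Cᵢ), so τᵢ = Vᵢ/Q.
τ₁ = 73.24/10.28 = 7.12451 s; τ₂ = 401.8/10.28 = 39.0856 s.
Tank 1: C₁ = C_in(1 − e^(−t/τ₁)). Tank 2 (τ₁ ≠ τ₂): C₂ = C_in[1 − (τ₁ e^(−t/τ₁) − τ₂ e^(−t/τ₂))/(τ₁ − τ₂)].
At t = 75.15: e^(−t/τ₁) = 2.62436e-05, e^(−t/τ₂) = 0.146211.
C₂ = 4.735·[1 − (7.12451·2.62436e-05 − 39.0856·0.146211)/(-31.9611)] = 4.735·0.821202 = 3.88839 g/L.

3.888 g/L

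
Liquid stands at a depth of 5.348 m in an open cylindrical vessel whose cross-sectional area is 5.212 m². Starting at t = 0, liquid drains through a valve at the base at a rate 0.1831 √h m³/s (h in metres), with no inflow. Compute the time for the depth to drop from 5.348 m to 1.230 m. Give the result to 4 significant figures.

68.52 s

With no inflow, A dh/dt = −0.1831 √h.
This is separable: 2 d(√h)/dt = −0.1831/A, so √h = √h₀ − (0.1831/(2A)) t.
t = 2A(√h₀ − √h)/0.1831 = 2·5.212·(√5.348 − √1.230)/0.1831
  = 10.4240 × (2.31257 − 1.10905) / 0.1831 = 68.5172 s.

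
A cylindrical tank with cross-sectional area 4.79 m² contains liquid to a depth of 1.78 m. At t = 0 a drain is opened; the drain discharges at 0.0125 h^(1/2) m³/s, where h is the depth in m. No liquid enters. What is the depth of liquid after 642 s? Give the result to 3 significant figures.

0.246 m

With no inflow, A dh/dt = −0.0125 √h.
∫ h^(−1/2) dh = −(0.0125/A) ∫ dt, giving 2√h = 2√h₀ − (0.0125/A) t.
√h = √1.78 − 0.0125·642/(2·4.79) = 1.3342 − 0.83768 = 0.49648.
h = 0.49648² = 0.24650 m.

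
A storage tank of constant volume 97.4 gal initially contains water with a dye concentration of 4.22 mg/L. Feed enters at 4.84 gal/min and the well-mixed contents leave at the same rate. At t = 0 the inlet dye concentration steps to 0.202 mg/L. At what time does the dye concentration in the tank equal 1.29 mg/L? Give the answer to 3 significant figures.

Species balance on the tank: V dC/dt = Q(C_in − C), so τ = V/Q = 20.124 min.
C(t) = C_in + (C₀ − C_in) e^(−t/τ). Set C = 1.29 and solve for t:
e^(−t/τ) = (C − C_in)/(C₀ − C_in) = (1.29 − 0.202)/(4.22 − 0.202) = 0.27078
t = −τ ln(…) = 20.124 × 1.3064 = 26.291 min.

26.3 min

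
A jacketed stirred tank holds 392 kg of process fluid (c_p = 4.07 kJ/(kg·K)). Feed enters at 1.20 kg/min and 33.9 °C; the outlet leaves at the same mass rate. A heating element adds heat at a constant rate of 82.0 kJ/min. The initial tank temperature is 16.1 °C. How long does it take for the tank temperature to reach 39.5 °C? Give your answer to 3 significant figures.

M c_p dT/dt = ṁ c_p (T_in − T) + Q̇.
τ = M/ṁ = 326.67 min; T_ss = T_in + Q̇/(ṁ c_p) = 50.690 °C.
T(t) = T_ss + (T₀ − T_ss) e^(−t/τ). Set T = 39.5:
e^(−t/τ) = (39.5 − 50.690)/(16.1 − 50.690) = 0.32349
t = −326.67 · ln(0.32349) = 368.67 min.

369 min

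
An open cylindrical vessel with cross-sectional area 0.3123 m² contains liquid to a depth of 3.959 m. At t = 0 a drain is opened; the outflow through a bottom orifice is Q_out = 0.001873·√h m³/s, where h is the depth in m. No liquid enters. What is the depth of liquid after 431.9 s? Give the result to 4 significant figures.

With no inflow, A dh/dt = −0.001873 √h.
∫ h^(−1/2) dh = −(0.001873/A) ∫ dt, giving 2√h = 2√h₀ − (0.001873/A) t.
√h = √3.959 − 0.001873·431.9/(2·0.3123) = 1.98972 − 1.29515 = 0.694577.
h = 0.694577² = 0.482437 m.

0.4824 m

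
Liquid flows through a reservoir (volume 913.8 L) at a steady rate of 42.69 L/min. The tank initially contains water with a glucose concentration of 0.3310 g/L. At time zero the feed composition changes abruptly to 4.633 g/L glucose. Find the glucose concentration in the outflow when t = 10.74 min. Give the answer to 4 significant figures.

Mass balance on the solute (V constant): V dC/dt = Q(C_in − C).
Rewrite as dC/dt + C/τ = C_in/τ, τ = V/Q = 21.4055 min.
C approaches C_in exponentially: C(t) = C_in + (C₀ − C_in) e^(−t/τ).
C(10.74) = 4.633 + (0.3310 − 4.633)·e^(−10.74/21.4055) = 4.633 + (-4.30200)·0.605476 = 2.02824 g/L.

2.028 g/L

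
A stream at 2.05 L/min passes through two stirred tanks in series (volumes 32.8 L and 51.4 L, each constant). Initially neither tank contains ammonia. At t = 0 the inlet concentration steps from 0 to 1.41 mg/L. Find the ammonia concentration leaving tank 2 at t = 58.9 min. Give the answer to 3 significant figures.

1.10 mg/L

Species balance on tank i: dCᵢ/dt = (Cᵢ₋₁ − Cᵢ)/τᵢ with τᵢ = Vᵢ/Q.
τ₁ = 32.8/2.05 = 16.000 min; τ₂ = 51.4/2.05 = 25.073 min.
Tank 1: C₁ = C_in(1 − e^(−t/τ₁)). Tank 2 (τ₁ ≠ τ₂): C₂ = C_in[1 − (τ₁ e^(−t/τ₁) − τ₂ e^(−t/τ₂))/(τ₁ − τ₂)].
At t = 58.9: e^(−t/τ₁) = 0.025191, e^(−t/τ₂) = 0.095453.
C₂ = 1.41·[1 − (16.000·0.025191 − 25.073·0.095453)/(-9.0732)] = 1.41·0.78065 = 1.1007 mg/L.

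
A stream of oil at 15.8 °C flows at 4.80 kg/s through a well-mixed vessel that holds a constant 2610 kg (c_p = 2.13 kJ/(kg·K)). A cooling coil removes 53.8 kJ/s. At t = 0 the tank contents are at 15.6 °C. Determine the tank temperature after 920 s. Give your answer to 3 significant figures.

11.5 °C

M c_p dT/dt = ṁ c_p (T_in − T) − Q̇.
Rearrange: dT/dt = (T_ss − T)/τ with τ = M/ṁ = 543.75 s and T_ss = T_in − Q̇/(ṁ c_p) = 10.538 °C.
T approaches T_ss exponentially: T(t) = T_ss + (T₀ − T_ss) e^(−t/τ).
T(920) = 10.538 + (5.0621)·e^(−920/543.75) = 10.538 + (5.0621)·0.18416 = 11.470 °C.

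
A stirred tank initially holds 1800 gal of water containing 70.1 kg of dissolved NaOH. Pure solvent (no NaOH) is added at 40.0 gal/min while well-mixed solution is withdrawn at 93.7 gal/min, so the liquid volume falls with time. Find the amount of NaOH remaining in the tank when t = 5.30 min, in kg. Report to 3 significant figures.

51.9 kg

Total volume: dV/dt = Q_in − Q_out = -53.700 gal/min, so V(t) = 1800 − 53.700 t and V(5.30) = 1515.4 gal.
Species balance (pure solvent in): dm/dt = −Q_out · m/V(t).
Separate: dm/m = −Q_out dt/V(t) ⇒ ln(m/m₀) = −(Q_out/(Q_in−Q_out)) ln(V/V₀).
m = m₀ (V₀/V)^(Q_out/(Q_in−Q_out)) = 70.1 × (1800/1515.4)^(-1.7449) = 51.915 kg.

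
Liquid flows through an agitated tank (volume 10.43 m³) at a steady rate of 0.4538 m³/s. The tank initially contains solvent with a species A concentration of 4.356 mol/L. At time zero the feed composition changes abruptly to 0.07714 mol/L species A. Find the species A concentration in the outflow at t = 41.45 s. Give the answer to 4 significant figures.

0.7820 mol/L

Species balance on the tank: V dC/dt = Q(C_in − C).
Time constant τ = V/Q = 10.43/0.4538 = 22.9837 s.
Solution: C(t) = C_in + (C₀ − C_in) e^(−t/τ).
C(41.45) = 0.07714 + (4.356 − 0.07714)·e^(−41.45/22.9837) = 0.07714 + (4.27886)·0.164729 = 0.781993 mol/L.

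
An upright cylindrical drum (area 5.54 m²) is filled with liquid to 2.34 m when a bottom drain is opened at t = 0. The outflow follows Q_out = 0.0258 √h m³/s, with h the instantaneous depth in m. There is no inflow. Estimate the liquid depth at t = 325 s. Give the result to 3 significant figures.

With no inflow, A dh/dt = −0.0258 √h.
This is separable: 2 d(√h)/dt = −0.0258/A, so √h = √h₀ − (0.0258/(2A)) t.
√h = √2.34 − 0.0258·325/(2·5.54) = 1.5297 − 0.75677 = 0.77294.
h = 0.77294² = 0.59743 m.

0.597 m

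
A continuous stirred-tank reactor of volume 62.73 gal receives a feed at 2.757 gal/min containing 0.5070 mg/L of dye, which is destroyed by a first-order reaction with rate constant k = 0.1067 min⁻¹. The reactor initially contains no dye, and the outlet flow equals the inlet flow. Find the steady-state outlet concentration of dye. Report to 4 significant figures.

0.1479 mg/L

Accumulation = in − out − consumed: V dC/dt = Q C_in − Q C − k V C.
At steady state: 0 = Q C_in − (Q + kV) C_ss, so C_ss = Q C_in/(Q + kV).
C_ss = 2.757·0.5070/(2.757 + 0.1067·62.73) = 1.39780/9.45029 = 0.147911 mg/L.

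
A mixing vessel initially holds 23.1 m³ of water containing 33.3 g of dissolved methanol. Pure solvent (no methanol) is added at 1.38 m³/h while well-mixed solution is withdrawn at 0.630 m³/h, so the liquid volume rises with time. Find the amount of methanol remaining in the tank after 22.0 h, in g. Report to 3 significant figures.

Total volume: dV/dt = Q_in − Q_out = 0.75000 m³/h, so V(t) = 23.1 + 0.75000 t and V(22.0) = 39.600 m³.
No methanol enters, so dm/dt = −Q_out · (m/V).
dm/m = −Q_out dt/(V₀ + 0.75000 t); integrating gives ln(m/m₀) = −(Q_out/(Q_in−Q_out)) ln(V/V₀).
m = m₀ (V₀/V)^(Q_out/(Q_in−Q_out)) = 33.3 × (23.1/39.600)^(0.84000) = 21.175 g.

21.2 g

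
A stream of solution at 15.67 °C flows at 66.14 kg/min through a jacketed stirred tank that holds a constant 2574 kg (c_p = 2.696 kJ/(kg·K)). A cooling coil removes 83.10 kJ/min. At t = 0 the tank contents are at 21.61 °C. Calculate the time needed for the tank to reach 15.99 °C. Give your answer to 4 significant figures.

Unsteady energy balance on the tank contents: M c_p dT/dt = ṁ c_p (T_in − T) − 83.10.
τ = M/ṁ = 38.9174 min; T_ss = T_in − Q̇/(ṁ c_p) = 15.2040 °C.
T(t) = T_ss + (T₀ − T_ss) e^(−t/τ). Set T = 15.99:
e^(−t/τ) = (15.99 − 15.2040)/(21.61 − 15.2040) = 0.122702
t = −38.9174 · ln(0.122702) = 81.6487 min.

81.65 min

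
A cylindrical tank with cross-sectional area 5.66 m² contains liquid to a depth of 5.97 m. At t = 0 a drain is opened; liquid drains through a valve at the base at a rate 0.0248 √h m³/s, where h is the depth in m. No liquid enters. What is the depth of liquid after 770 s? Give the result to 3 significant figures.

A dh/dt = −Q_out = −0.0248 √h.
∫ h^(−1/2) dh = −(0.0248/A) ∫ dt, giving 2√h = 2√h₀ − (0.0248/A) t.
√h = √5.97 − 0.0248·770/(2·5.66) = 2.4434 − 1.6869 = 0.75643.
h = 0.75643² = 0.57219 m.

0.572 m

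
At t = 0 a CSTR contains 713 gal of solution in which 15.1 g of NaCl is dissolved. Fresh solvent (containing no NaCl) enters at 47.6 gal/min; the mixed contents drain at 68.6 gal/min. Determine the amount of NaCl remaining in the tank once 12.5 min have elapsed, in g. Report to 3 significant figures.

Let m(t) be the amount of NaCl. Volume: V(t) = V₀ + (Q_in − Q_out) t = 713 − 21.000 t; V(12.5) = 450.50 gal.
No NaCl enters, so dm/dt = −Q_out · (m/V).
dm/m = −Q_out dt/(V₀ − 21.000 t); integrating gives ln(m/m₀) = −(Q_out/(Q_in−Q_out)) ln(V/V₀).
m = m₀ (V₀/V)^(Q_out/(Q_in−Q_out)) = 15.1 × (713/450.50)^(-3.2667) = 3.3699 g.

3.37 g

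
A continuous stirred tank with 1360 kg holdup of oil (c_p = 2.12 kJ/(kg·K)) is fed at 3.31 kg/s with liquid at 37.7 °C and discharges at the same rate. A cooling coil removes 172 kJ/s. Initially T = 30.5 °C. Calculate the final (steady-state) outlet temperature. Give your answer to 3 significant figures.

Energy balance: M c_p dT/dt = ṁ c_p (T_in − T) − 172.
At steady state dT/dt = 0 ⇒ T_ss = T_in − Q̇/(ṁ c_p) = 37.7 − 172/(3.31·2.12) = 13.189 °C.

13.2 °C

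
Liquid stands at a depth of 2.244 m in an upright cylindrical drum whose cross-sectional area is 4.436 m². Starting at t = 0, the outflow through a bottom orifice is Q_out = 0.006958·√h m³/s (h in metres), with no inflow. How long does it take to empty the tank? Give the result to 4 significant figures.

With no inflow, A dh/dt = −0.006958 √h.
This is separable: 2 d(√h)/dt = −0.006958/A, so √h = √h₀ − (0.006958/(2A)) t.
Set h = 0: 2√h₀ = (0.006958/A) t_empty ⇒ t_empty = 2A√h₀/0.006958.
t_empty = 2·4.436·√2.244/0.006958 = 8.87200·1.49800/0.006958 = 1910.07 s.

1910 s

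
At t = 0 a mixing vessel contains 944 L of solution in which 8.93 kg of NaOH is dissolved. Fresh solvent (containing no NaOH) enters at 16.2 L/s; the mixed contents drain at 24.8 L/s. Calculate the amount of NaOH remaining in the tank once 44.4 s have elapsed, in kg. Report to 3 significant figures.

2.00 kg

Total volume: dV/dt = Q_in − Q_out = -8.6000 L/s, so V(t) = 944 − 8.6000 t and V(44.4) = 562.16 L.
Solute balance: dm/dt = 0 − Q_out C = −Q_out m/V(t).
Separate: dm/m = −Q_out dt/V(t) ⇒ ln(m/m₀) = −(Q_out/(Q_in−Q_out)) ln(V/V₀).
m = m₀ (V₀/V)^(Q_out/(Q_in−Q_out)) = 8.93 × (944/562.16)^(-2.8837) = 2.0030 kg.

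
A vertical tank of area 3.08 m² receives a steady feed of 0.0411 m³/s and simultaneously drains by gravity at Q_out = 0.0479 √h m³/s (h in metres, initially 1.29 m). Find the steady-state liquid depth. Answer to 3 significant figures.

0.736 m

A dh/dt = Q_in − 0.0479 √h. Steady state requires inflow = outflow:
Q_in = 0.0479 √h_ss ⇒ √h_ss = 0.0411/0.0479 = 0.85804.
h_ss = 0.85804² = 0.73623 m. (Since h₀ = 1.29 m > h_ss, the level will fall toward this value.)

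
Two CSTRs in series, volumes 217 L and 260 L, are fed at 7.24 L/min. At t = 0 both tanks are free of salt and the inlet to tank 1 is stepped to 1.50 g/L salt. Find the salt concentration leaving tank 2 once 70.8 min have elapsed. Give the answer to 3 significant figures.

Each tank obeys Vᵢ dCᵢ/dt = Q(Cᵢ₋₁ − Cᵢ), so τᵢ = Vᵢ/Q.
τ₁ = 217/7.24 = 29.972 min; τ₂ = 260/7.24 = 35.912 min.
Solving the cascade with C₁(0)=C₂(0)=0 gives C₂(t) = C_in[1 − (τ₁ e^(−t/τ₁) − τ₂ e^(−t/τ₂))/(τ₁ − τ₂)].
At t = 70.8: e^(−t/τ₁) = 0.094215, e^(−t/τ₂) = 0.13925.
C₂ = 1.50·[1 − (29.972·0.094215 − 35.912·0.13925)/(-5.9392)] = 1.50·0.63350 = 0.95025 g/L.

0.950 g/L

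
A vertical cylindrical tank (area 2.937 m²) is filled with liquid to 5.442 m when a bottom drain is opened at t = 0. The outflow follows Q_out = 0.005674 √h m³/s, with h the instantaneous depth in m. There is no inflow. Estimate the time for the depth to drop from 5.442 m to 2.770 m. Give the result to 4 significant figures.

Volume balance on the tank: A dh/dt = −0.005674 √h.
Separate and integrate: 2(√h − √h₀) = −(0.005674/A) t.
t = 2A(√h₀ − √h)/0.005674 = 2·2.937·(√5.442 − √2.770)/0.005674
  = 5.87400 × (2.33281 − 1.66433) / 0.005674 = 692.041 s.

692.0 s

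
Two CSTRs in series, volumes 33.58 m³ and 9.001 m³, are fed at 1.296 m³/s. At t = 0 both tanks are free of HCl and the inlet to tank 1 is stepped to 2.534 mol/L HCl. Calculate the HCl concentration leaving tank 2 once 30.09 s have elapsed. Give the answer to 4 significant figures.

1.462 mol/L

Time constants: τᵢ = Vᵢ/Q for each well-mixed tank.
τ₁ = 33.58/1.296 = 25.9105 s; τ₂ = 9.001/1.296 = 6.94522 s.
Solving the cascade with C₁(0)=C₂(0)=0 gives C₂(t) = C_in[1 − (τ₁ e^(−t/τ₁) − τ₂ e^(−t/τ₂))/(τ₁ − τ₂)].
At t = 30.09: e^(−t/τ₁) = 0.313077, e^(−t/τ₂) = 0.0131350.
C₂ = 2.534·[1 − (25.9105·0.313077 − 6.94522·0.0131350)/(18.9653)] = 2.534·0.577082 = 1.46233 mol/L.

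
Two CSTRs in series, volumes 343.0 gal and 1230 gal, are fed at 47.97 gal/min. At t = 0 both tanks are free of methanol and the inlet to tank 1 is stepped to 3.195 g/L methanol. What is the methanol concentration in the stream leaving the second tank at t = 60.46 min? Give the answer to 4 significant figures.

Time constants: τᵢ = Vᵢ/Q for each well-mixed tank.
τ₁ = 343.0/47.97 = 7.15030 min; τ₂ = 1230/47.97 = 25.6410 min.
Solving the cascade with C₁(0)=C₂(0)=0 gives C₂(t) = C_in[1 − (τ₁ e^(−t/τ₁) − τ₂ e^(−t/τ₂))/(τ₁ − τ₂)].
At t = 60.46: e^(−t/τ₁) = 0.000212709, e^(−t/τ₂) = 0.0946149.
C₂ = 3.195·[1 − (7.15030·0.000212709 − 25.6410·0.0946149)/(-18.4907)] = 3.195·0.868880 = 2.77607 g/L.

2.776 g/L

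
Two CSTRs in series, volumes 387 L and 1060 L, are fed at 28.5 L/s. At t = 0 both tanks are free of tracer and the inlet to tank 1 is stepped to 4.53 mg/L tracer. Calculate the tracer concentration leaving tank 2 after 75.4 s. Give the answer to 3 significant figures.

Time constants: τᵢ = Vᵢ/Q for each well-mixed tank.
τ₁ = 387/28.5 = 13.579 s; τ₂ = 1060/28.5 = 37.193 s.
Tank 1: C₁ = C_in(1 − e^(−t/τ₁)). Tank 2 (τ₁ ≠ τ₂): C₂ = C_in[1 − (τ₁ e^(−t/τ₁) − τ₂ e^(−t/τ₂))/(τ₁ − τ₂)].
At t = 75.4: e^(−t/τ₁) = 0.0038769, e^(−t/τ₂) = 0.13170.
C₂ = 4.53·[1 − (13.579·0.0038769 − 37.193·0.13170)/(-23.614)] = 4.53·0.79480 = 3.6005 mg/L.

3.60 mg/L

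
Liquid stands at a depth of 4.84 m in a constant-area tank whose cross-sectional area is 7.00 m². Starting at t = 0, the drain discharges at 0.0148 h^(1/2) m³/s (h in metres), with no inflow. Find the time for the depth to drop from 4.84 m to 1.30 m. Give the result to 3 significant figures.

With no inflow, A dh/dt = −0.0148 √h.
Separate and integrate: 2(√h − √h₀) = −(0.0148/A) t.
t = 2A(√h₀ − √h)/0.0148 = 2·7.00·(√4.84 − √1.30)/0.0148
  = 14.000 × (2.2000 − 1.1402) / 0.0148 = 1002.5 s.

1000 s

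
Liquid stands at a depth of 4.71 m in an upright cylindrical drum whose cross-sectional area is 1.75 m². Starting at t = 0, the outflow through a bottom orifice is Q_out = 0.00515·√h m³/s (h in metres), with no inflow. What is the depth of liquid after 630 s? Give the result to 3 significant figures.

1.55 m

With no inflow, A dh/dt = −0.00515 √h.
Separate and integrate: 2(√h − √h₀) = −(0.00515/A) t.
√h = √4.71 − 0.00515·630/(2·1.75) = 2.1703 − 0.92700 = 1.2433.
h = 1.2433² = 1.5457 m.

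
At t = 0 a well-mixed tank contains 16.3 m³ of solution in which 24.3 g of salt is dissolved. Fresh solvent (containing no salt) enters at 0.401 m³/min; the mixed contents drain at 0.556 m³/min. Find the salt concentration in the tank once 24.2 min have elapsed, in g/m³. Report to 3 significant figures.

Total volume: dV/dt = Q_in − Q_out = -0.15500 m³/min, so V(t) = 16.3 − 0.15500 t and V(24.2) = 12.549 m³.
Species balance (pure solvent in): dm/dt = −Q_out · m/V(t).
dm/m = −Q_out dt/(V₀ − 0.15500 t); integrating gives ln(m/m₀) = −(Q_out/(Q_in−Q_out)) ln(V/V₀).
m = m₀ (V₀/V)^(Q_out/(Q_in−Q_out)) = 24.3 × (16.3/12.549)^(-3.5871) = 9.5102 g.
C = m/V = 9.5102/12.549 = 0.75784 g/m³.

0.758 g/m³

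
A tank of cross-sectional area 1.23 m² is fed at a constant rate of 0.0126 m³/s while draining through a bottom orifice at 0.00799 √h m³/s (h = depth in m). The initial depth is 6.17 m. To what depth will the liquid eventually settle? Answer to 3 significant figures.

Accumulation of liquid (constant cross-section A): A dh/dt = Q_in − 0.00799 √h. At steady state dh/dt = 0:
Q_in = 0.00799 √h_ss ⇒ √h_ss = 0.0126/0.00799 = 1.5770.
h_ss = 1.5770² = 2.4868 m. (Since h₀ = 6.17 m > h_ss, the level will fall toward this value.)

2.49 m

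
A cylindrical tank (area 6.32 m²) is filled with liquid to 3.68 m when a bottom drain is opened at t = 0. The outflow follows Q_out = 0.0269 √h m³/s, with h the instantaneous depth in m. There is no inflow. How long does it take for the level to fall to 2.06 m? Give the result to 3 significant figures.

Volume balance on the tank: A dh/dt = −0.0269 √h.
Separate and integrate: 2(√h − √h₀) = −(0.0269/A) t.
t = 2A(√h₀ − √h)/0.0269 = 2·6.32·(√3.68 − √2.06)/0.0269
  = 12.640 × (1.9183 − 1.4353) / 0.0269 = 226.99 s.

227 s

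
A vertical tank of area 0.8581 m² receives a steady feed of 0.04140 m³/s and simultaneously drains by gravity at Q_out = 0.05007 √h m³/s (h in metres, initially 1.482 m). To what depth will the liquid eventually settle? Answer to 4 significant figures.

0.6837 m

Unsteady balance on liquid volume: A dh/dt = Q_in − 0.05007 √h. At steady state dh/dt = 0:
Q_in = 0.05007 √h_ss ⇒ √h_ss = 0.04140/0.05007 = 0.826842.
h_ss = 0.826842² = 0.683668 m. (Since h₀ = 1.482 m > h_ss, the level will fall toward this value.)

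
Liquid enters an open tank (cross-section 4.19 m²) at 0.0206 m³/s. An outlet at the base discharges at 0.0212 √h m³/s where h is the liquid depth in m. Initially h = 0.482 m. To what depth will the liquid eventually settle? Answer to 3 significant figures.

0.944 m

Level balance: A dh/dt = 0.0206 − 0.0212 √h. Setting dh/dt = 0:
Q_in = 0.0212 √h_ss ⇒ √h_ss = 0.0206/0.0212 = 0.97170.
h_ss = 0.97170² = 0.94420 m. (Since h₀ = 0.482 m < h_ss, the level will rise toward this value.)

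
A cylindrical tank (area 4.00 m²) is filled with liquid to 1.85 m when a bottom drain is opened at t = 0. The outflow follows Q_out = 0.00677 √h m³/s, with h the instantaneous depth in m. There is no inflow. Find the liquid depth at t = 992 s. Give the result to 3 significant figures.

Accumulation of liquid (constant cross-section A): A dh/dt = −0.00677 √h.
Separate and integrate: 2(√h − √h₀) = −(0.00677/A) t.
√h = √1.85 − 0.00677·992/(2·4.00) = 1.3601 − 0.83948 = 0.52067.
h = 0.52067² = 0.27109 m.

0.271 m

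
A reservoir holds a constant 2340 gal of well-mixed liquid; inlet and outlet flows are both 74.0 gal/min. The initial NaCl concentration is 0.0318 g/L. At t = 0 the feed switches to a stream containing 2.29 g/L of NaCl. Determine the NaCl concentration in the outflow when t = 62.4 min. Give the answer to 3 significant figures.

1.98 g/L

Species balance on the tank: V dC/dt = Q(C_in − C).
So dC/dt = (C_in − C)/τ with τ = V/Q = 2340/74.0 = 31.622 min.
Integrating: C(t) = C_in + (C₀ − C_in) e^(−t/τ).
C(62.4) = 2.29 + (0.0318 − 2.29)·e^(−62.4/31.622) = 2.29 + (-2.2582)·0.13899 = 1.9761 g/L.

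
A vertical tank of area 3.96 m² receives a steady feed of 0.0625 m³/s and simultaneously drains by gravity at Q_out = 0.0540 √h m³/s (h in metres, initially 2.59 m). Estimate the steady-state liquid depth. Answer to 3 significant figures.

1.34 m

Level balance: A dh/dt = 0.0625 − 0.0540 √h. Setting dh/dt = 0:
Q_in = 0.0540 √h_ss ⇒ √h_ss = 0.0625/0.0540 = 1.1574.
h_ss = 1.1574² = 1.3396 m. (Since h₀ = 2.59 m > h_ss, the level will fall toward this value.)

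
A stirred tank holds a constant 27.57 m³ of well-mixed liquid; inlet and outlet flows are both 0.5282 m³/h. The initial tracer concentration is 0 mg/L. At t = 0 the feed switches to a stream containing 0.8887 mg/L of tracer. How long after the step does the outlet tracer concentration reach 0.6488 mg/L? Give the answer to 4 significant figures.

68.35 h

Species balance on the tank: V dC/dt = Q(C_in − C), so τ = V/Q = 52.1961 h.
C(t) = C_in + (C₀ − C_in) e^(−t/τ). Set C = 0.6488 and solve for t:
e^(−t/τ) = (C − C_in)/(C₀ − C_in) = (0.6488 − 0.8887)/(0 − 0.8887) = 0.269945
t = −τ ln(…) = 52.1961 × 1.30954 = 68.3528 h.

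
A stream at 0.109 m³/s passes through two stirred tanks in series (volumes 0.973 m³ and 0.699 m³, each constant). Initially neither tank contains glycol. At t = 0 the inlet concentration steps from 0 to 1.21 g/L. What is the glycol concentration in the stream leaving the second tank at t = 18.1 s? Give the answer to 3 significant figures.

0.828 g/L

Species balance on tank i: dCᵢ/dt = (Cᵢ₋₁ − Cᵢ)/τᵢ with τᵢ = Vᵢ/Q.
τ₁ = 0.973/0.109 = 8.9266 s; τ₂ = 0.699/0.109 = 6.4128 s.
Solving the cascade with C₁(0)=C₂(0)=0 gives C₂(t) = C_in[1 − (τ₁ e^(−t/τ₁) − τ₂ e^(−t/τ₂))/(τ₁ − τ₂)].
At t = 18.1: e^(−t/τ₁) = 0.13164, e^(−t/τ₂) = 0.059459.
C₂ = 1.21·[1 − (8.9266·0.13164 − 6.4128·0.059459)/(2.5138)] = 1.21·0.68420 = 0.82789 g/L.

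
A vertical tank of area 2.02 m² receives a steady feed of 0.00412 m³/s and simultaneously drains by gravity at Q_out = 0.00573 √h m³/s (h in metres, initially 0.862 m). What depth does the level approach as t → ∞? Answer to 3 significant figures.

Unsteady balance on liquid volume: A dh/dt = Q_in − 0.00573 √h. At steady state dh/dt = 0:
Q_in = 0.00573 √h_ss ⇒ √h_ss = 0.00412/0.00573 = 0.71902.
h_ss = 0.71902² = 0.51699 m. (Since h₀ = 0.862 m > h_ss, the level will fall toward this value.)

0.517 m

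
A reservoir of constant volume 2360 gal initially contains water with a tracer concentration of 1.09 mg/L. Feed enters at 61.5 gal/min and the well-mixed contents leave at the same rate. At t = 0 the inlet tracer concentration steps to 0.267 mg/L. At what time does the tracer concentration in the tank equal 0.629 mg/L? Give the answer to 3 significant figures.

Species balance: V dC/dt = Q(C_in − C) ⇒ τ = V/Q = 38.374 min.
C(t) = C_in + (C₀ − C_in) e^(−t/τ). Set C = 0.629 and solve for t:
e^(−t/τ) = (C − C_in)/(C₀ − C_in) = (0.629 − 0.267)/(1.09 − 0.267) = 0.43985
t = −τ ln(…) = 38.374 × 0.82131 = 31.517 min.

31.5 min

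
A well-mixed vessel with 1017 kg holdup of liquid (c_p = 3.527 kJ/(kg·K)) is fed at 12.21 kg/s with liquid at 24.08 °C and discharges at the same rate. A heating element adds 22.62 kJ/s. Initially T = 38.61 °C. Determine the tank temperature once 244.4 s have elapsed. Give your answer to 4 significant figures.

M c_p dT/dt = ṁ c_p (T_in − T) + Q̇.
Rearrange: dT/dt = (T_ss − T)/τ with τ = M/ṁ = 83.2924 s and T_ss = T_in + Q̇/(ṁ c_p) = 24.6053 °C.
This is linear first-order; T(t) = T_ss + (T₀ − T_ss) e^(−t/τ).
T(244.4) = 24.6053 + (14.0047)·e^(−244.4/83.2924) = 24.6053 + (14.0047)·0.0531710 = 25.3499 °C.

25.35 °C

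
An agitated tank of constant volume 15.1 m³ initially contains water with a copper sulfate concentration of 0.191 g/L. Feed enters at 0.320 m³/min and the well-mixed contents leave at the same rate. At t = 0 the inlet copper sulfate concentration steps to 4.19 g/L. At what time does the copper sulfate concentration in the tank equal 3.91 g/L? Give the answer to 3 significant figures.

125 min

Accumulation = in − out for the solute gives V dC/dt = Q(C_in − C), so τ = V/Q = 47.188 min.
C(t) = C_in + (C₀ − C_in) e^(−t/τ). Set C = 3.91 and solve for t:
e^(−t/τ) = (C − C_in)/(C₀ − C_in) = (3.91 − 4.19)/(0.191 − 4.19) = 0.070018
t = −τ ln(…) = 47.188 × 2.6590 = 125.47 min.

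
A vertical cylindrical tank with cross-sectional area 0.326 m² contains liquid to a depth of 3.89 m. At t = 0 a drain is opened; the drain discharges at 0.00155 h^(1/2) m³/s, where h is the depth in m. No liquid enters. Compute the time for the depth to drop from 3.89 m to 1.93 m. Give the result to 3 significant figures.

245 s

Unsteady balance on liquid volume: A dh/dt = −0.00155 √h.
∫ h^(−1/2) dh = −(0.00155/A) ∫ dt, giving 2√h = 2√h₀ − (0.00155/A) t.
t = 2A(√h₀ − √h)/0.00155 = 2·0.326·(√3.89 − √1.93)/0.00155
  = 0.65200 × (1.9723 − 1.3892) / 0.00155 = 245.26 s.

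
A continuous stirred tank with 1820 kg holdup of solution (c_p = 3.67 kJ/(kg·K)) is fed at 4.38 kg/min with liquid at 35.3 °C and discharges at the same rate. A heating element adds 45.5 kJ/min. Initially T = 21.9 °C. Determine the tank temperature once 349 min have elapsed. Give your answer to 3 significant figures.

31.1 °C

M c_p dT/dt = ṁ c_p (T_in − T) + Q̇.
τ = M/ṁ = 415.53 min; T_ss = T_in + Q̇/(ṁ c_p) = 35.3 + 45.5/(4.38·3.67) = 38.131 °C.
Solution: T(t) = T_ss + (T₀ − T_ss) e^(−t/τ).
T(349) = 38.131 + (-16.231)·e^(−349/415.53) = 38.131 + (-16.231)·0.43175 = 31.123 °C.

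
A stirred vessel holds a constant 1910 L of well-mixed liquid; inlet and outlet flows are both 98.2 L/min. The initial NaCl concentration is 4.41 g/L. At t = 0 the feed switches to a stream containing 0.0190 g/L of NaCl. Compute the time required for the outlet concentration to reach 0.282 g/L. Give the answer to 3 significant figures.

Species balance: V dC/dt = Q(C_in − C) ⇒ τ = V/Q = 19.450 min.
C(t) = C_in + (C₀ − C_in) e^(−t/τ). Set C = 0.282 and solve for t:
e^(−t/τ) = (C − C_in)/(C₀ − C_in) = (0.282 − 0.0190)/(4.41 − 0.0190) = 0.059895
t = −τ ln(…) = 19.450 × 2.8152 = 54.755 min.

54.8 min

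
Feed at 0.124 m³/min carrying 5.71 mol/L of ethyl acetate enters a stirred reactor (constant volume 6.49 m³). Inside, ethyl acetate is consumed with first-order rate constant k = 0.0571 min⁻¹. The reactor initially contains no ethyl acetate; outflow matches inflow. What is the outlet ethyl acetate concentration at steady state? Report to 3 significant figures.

Species balance: V dC/dt = Q C_in − Q C − k V C.
Steady state (dC/dt = 0): C_ss = Q C_in/(Q + kV) = C_in/(1 + kV/Q).
C_ss = 0.124·5.71/(0.124 + 0.0571·6.49) = 0.70804/0.49458 = 1.4316 mol/L.

1.43 mol/L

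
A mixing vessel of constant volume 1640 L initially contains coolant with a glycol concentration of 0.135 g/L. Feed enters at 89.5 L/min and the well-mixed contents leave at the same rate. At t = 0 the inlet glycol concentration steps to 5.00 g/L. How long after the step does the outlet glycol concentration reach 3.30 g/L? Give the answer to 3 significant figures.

Mass balance on the solute (V constant): V dC/dt = Q(C_in − C), so τ = V/Q = 18.324 min.
C(t) = C_in + (C₀ − C_in) e^(−t/τ). Set C = 3.30 and solve for t:
e^(−t/τ) = (C − C_in)/(C₀ − C_in) = (3.30 − 5.00)/(0.135 − 5.00) = 0.34943
t = −τ ln(…) = 18.324 × 1.0514 = 19.267 min.

19.3 min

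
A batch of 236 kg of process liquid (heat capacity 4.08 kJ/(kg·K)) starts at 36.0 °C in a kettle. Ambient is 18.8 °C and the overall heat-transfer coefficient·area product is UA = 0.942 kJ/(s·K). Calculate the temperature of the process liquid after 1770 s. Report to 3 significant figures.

21.8 °C

Heat balance on the well-mixed liquid: M c_p dT/dt = −UA(T − T_amb).
dT/dt = (T_ss − T)/τ with T_ss = T_amb = 18.800 °C, τ = M c_p/UA = 236·4.08/0.942 = 1022.2 s.
Solution: T(t) = T_ss + (T₀ − T_ss) e^(−t/τ).
T(1770) = 18.800 + (17.200)·0.17700 = 21.844 °C.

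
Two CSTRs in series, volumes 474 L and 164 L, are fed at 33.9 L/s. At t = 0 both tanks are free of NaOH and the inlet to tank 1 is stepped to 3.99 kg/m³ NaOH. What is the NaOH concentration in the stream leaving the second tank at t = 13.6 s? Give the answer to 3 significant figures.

Species balance on tank i: dCᵢ/dt = (Cᵢ₋₁ − Cᵢ)/τᵢ with τᵢ = Vᵢ/Q.
τ₁ = 474/33.9 = 13.982 s; τ₂ = 164/33.9 = 4.8378 s.
Tank 1: C₁ = C_in(1 − e^(−t/τ₁)). Tank 2 (τ₁ ≠ τ₂): C₂ = C_in[1 − (τ₁ e^(−t/τ₁) − τ₂ e^(−t/τ₂))/(τ₁ − τ₂)].
At t = 13.6: e^(−t/τ₁) = 0.37808, e^(−t/τ₂) = 0.060132.
C₂ = 3.99·[1 − (13.982·0.37808 − 4.8378·0.060132)/(9.1445)] = 3.99·0.45372 = 1.8103 kg/m³.

1.81 kg/m³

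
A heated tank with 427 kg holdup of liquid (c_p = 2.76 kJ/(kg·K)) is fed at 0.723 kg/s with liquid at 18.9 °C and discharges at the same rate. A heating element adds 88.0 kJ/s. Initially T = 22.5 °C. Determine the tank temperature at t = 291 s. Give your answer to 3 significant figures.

First-law balance (no shaft work): M c_p dT/dt = ṁ c_p (T_in − T) + 88.0.
Rearrange: dT/dt = (T_ss − T)/τ with τ = M/ṁ = 590.59 s and T_ss = T_in + Q̇/(ṁ c_p) = 63.000 °C.
T approaches T_ss exponentially: T(t) = T_ss + (T₀ − T_ss) e^(−t/τ).
T(291) = 63.000 + (-40.500)·e^(−291/590.59) = 63.000 + (-40.500)·0.61096 = 38.256 °C.

38.3 °C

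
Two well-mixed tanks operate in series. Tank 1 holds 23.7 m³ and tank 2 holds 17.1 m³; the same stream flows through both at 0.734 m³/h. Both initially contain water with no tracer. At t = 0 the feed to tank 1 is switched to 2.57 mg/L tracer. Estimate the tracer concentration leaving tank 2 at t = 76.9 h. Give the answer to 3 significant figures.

Each tank obeys Vᵢ dCᵢ/dt = Q(Cᵢ₋₁ − Cᵢ), so τᵢ = Vᵢ/Q.
τ₁ = 23.7/0.734 = 32.289 h; τ₂ = 17.1/0.734 = 23.297 h.
Solving the cascade with C₁(0)=C₂(0)=0 gives C₂(t) = C_in[1 − (τ₁ e^(−t/τ₁) − τ₂ e^(−t/τ₂))/(τ₁ − τ₂)].
At t = 76.9: e^(−t/τ₁) = 0.092400, e^(−t/τ₂) = 0.036852.
C₂ = 2.57·[1 − (32.289·0.092400 − 23.297·0.036852)/(8.9918)] = 2.57·0.76368 = 1.9627 mg/L.

1.96 mg/L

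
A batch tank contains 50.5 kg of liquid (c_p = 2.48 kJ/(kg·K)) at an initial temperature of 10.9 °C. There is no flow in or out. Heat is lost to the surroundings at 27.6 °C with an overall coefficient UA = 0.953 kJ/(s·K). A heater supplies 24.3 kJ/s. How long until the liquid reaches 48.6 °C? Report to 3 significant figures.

294 s

Unsteady energy balance on the tank contents: M c_p dT/dt = −UA(T − T_amb) + Q̇.
τ = M c_p/UA = 131.42 s; T_ss = T_amb + Q̇/UA = 27.6 + 24.3/0.953 = 53.098 °C.
T(t) = T_ss + (T₀ − T_ss)e^(−t/τ); set T = 48.6:
t = −τ ln[(T − T_ss)/(T₀ − T_ss)] = −131.42 · ln(0.10660) = 294.20 s.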